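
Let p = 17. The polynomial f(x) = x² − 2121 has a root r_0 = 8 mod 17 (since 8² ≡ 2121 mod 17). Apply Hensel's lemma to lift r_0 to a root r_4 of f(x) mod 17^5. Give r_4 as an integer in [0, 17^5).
r_4 = 1241518 (mod 1419857)

Hensel's recurrence: r_{i+1} = r_i − f(r_i)·(f′(r_i))^{-1} mod 17^{i+2}, with f′(x) = 2x. Iterate:
  r_0 = 8 (mod 17)
  r_1 = 263 (mod 289)
  r_2 = 3442 (mod 4913)
  r_3 = 72224 (mod 83521)
  r_4 = 1241518 (mod 1419857)
Final: r_4 = 1241518, and one checks f(r_4) ≡ 0 mod 17^5.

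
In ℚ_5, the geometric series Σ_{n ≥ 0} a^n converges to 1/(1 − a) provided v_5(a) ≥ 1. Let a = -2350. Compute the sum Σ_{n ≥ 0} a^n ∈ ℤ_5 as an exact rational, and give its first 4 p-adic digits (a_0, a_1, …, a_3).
Σ a^n = 1/(1 − a) = 1/2351;  first 4 digits = (1, 0, 1, 1)

v_5(a) = 2 ≥ 1, so the series converges in ℤ_5 to 1/(1 − a) = 1/(1 − (-2350)) = 1/2351. Expand this rational in ℤ_5: compute digits iteratively via d_i = x_i mod 5, x_{i+1} = (x_i − d_i)/5. The first 4 digits are (1, 0, 1, 1).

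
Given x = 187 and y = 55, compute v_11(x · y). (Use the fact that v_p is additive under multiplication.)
v_11(10285) = 2

v_p(x) = 1 (factor: 187 = 11^1 · 17); v_p(y) = 1 (factor: 55 = 11^1 · 5). Additivity: v_p(xy) = v_p(x) + v_p(y) = 1 + 1 = 2. (Direct check: xy = 10285 = 11^2 · (85).)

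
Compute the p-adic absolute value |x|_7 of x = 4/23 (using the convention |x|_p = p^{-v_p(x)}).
|4/23|_7 = 1

Step 1 — compute v_7(x) by factoring powers of 7 out of the numerator and denominator: v_7(4/23) = 0. Step 2 — apply |x|_p = p^{-v_p(x)} = 7^{0} = 1.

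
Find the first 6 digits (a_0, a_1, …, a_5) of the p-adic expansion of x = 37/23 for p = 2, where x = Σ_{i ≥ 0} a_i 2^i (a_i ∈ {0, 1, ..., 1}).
(a_0, …, a_5) = (1, 1, 0, 0, 0, 1)

v_2(37/23) = 0 (numerator and denominator both coprime to 2), so x ∈ ℤ_2^×. Compute digits iteratively via a_i = x_i mod 2, x_{i+1} = (x_i − a_i)/2, with x_0 = x:
  x_0 = 37/23;  a_0 = 1;  x_1 = (x_0 − 1)/2 = 7/23
  x_1 = 7/23;  a_1 = 1;  x_2 = (x_1 − 1)/2 = -8/23
  x_2 = -8/23;  a_2 = 0;  x_3 = (x_2 − 0)/2 = -4/23
  x_3 = -4/23;  a_3 = 0;  x_4 = (x_3 − 0)/2 = -2/23
  x_4 = -2/23;  a_4 = 0;  x_5 = (x_4 − 0)/2 = -1/23
  x_5 = -1/23;  a_5 = 1;  x_6 = (x_5 − 1)/2 = -12/23
Digits: (1, 1, 0, 0, 0, 1).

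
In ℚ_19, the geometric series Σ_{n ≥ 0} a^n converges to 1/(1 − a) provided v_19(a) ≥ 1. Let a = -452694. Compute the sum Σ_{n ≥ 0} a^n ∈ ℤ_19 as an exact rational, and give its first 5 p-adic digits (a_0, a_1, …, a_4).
Σ a^n = 1/(1 − a) = 1/452695;  first 5 digits = (1, 0, 0, 10, 15)

v_19(a) = 3 ≥ 1, so the series converges in ℤ_19 to 1/(1 − a) = 1/(1 − (-452694)) = 1/452695. Expand this rational in ℤ_19: compute digits iteratively via d_i = x_i mod 19, x_{i+1} = (x_i − d_i)/19. The first 5 digits are (1, 0, 0, 10, 15).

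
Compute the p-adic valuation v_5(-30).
v_5(-30) = 1

v_5(n) is the largest exponent k such that 5^k divides n. Factor out: -30 = -5^1 · 6. (Sign doesn't affect v_p.) So v_5(-30) = 1.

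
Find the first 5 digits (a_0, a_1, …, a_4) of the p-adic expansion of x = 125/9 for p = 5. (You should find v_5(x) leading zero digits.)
(a_0, …, a_4) = (0, 0, 0, 4, 2)

v_5(125/9) = 3, so a_0 = ... = a_2 = 0. Factor out: x = 5^3 · u with u = 1/9 a unit in ℤ_5. Expand u iteratively via a_{v+i} = u_i mod 5, u_{i+1} = (u_i − a_{v+i})/5:
  u_0 = 1/9;  a_3 = 4;  u_1 = (u_0 − 4)/5 = -7/9
  u_1 = -7/9;  a_4 = 2;  u_2 = (u_1 − 2)/5 = -5/9
Digits: (0, 0, 0, 4, 2).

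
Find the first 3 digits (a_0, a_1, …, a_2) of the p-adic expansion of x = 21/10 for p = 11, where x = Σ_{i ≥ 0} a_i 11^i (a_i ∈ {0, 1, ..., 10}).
(a_0, …, a_2) = (1, 10, 9)

v_11(21/10) = 0 (numerator and denominator both coprime to 11), so x ∈ ℤ_11^×. Compute digits iteratively via a_i = x_i mod 11, x_{i+1} = (x_i − a_i)/11, with x_0 = x:
  x_0 = 21/10;  a_0 = 1;  x_1 = (x_0 − 1)/11 = 1/10
  x_1 = 1/10;  a_1 = 10;  x_2 = (x_1 − 10)/11 = -9/10
  x_2 = -9/10;  a_2 = 9;  x_3 = (x_2 − 9)/11 = -9/10
Digits: (1, 10, 9).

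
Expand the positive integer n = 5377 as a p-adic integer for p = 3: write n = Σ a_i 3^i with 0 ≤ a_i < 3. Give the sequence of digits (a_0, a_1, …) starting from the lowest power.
(a_0, a_1, …) = (1, 1, 0, 1, 0, 1, 1, 2)

Repeated division by 3 gives the digits low-to-high: 5377 = 1 + 1·3^1 + 1·3^3 + 1·3^5 + 1·3^6 + 2·3^7. Digit sequence: (1, 1, 0, 1, 0, 1, 1, 2).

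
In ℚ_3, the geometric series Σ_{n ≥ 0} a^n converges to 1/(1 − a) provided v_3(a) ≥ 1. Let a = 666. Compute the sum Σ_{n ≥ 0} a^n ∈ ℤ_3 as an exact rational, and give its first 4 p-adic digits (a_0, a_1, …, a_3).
Σ a^n = 1/(1 − a) = -1/665;  first 4 digits = (1, 0, 2, 0)

v_3(a) = 2 ≥ 1, so the series converges in ℤ_3 to 1/(1 − a) = 1/(1 − 666) = -1/665. Expand this rational in ℤ_3: compute digits iteratively via d_i = x_i mod 3, x_{i+1} = (x_i − d_i)/3. The first 4 digits are (1, 0, 2, 0).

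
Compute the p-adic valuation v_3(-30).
v_3(-30) = 1

v_3(n) is the largest exponent k such that 3^k divides n. Factor out: -30 = -3^1 · 10. (Sign doesn't affect v_p.) So v_3(-30) = 1.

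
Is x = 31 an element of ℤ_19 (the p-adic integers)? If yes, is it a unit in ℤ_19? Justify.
x ∈ ℤ_19^× (unit); v_19(x) = 0

ℤ_19 = {x ∈ ℚ_19 : v_19(x) ≥ 0} and ℤ_19^× = {x ∈ ℤ_19 : v_19(x) = 0}. Here v_19(31) = v_19(num) − v_19(den) = 0; compare against these criteria.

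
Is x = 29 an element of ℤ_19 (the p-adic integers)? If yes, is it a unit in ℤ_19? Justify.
x ∈ ℤ_19^× (unit); v_19(x) = 0

ℤ_19 = {x ∈ ℚ_19 : v_19(x) ≥ 0} and ℤ_19^× = {x ∈ ℤ_19 : v_19(x) = 0}. Here v_19(29) = v_19(num) − v_19(den) = 0; compare against these criteria.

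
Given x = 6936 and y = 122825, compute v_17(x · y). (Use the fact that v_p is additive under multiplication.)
v_17(851914200) = 5

v_p(x) = 2 (factor: 6936 = 17^2 · 24); v_p(y) = 3 (factor: 122825 = 17^3 · 25). Additivity: v_p(xy) = v_p(x) + v_p(y) = 2 + 3 = 5. (Direct check: xy = 851914200 = 17^5 · (600).)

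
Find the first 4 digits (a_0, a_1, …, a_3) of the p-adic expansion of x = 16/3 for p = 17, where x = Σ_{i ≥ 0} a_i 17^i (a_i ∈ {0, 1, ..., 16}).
(a_0, …, a_3) = (11, 11, 5, 11)

v_17(16/3) = 0 (numerator and denominator both coprime to 17), so x ∈ ℤ_17^×. Compute digits iteratively via a_i = x_i mod 17, x_{i+1} = (x_i − a_i)/17, with x_0 = x:
  x_0 = 16/3;  a_0 = 11;  x_1 = (x_0 − 11)/17 = -1/3
  x_1 = -1/3;  a_1 = 11;  x_2 = (x_1 − 11)/17 = -2/3
  x_2 = -2/3;  a_2 = 5;  x_3 = (x_2 − 5)/17 = -1/3
  x_3 = -1/3;  a_3 = 11;  x_4 = (x_3 − 11)/17 = -2/3
Digits: (11, 11, 5, 11).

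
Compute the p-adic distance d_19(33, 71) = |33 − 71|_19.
d_19(33, 71) = 1/19

Step 1 — x − y = 33 − 71 = -38. Step 2 — v_19(-38) = 1 (factor: -38 = −(19^1 · 2); the sign does not affect v_p). Step 3 — |x − y|_19 = 19^{-1} = 1/19.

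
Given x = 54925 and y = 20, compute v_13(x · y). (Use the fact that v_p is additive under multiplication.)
v_13(1098500) = 3

v_p(x) = 3 (factor: 54925 = 13^3 · 25); v_p(y) = 0 (factor: 20 = 13^0 · 20). Additivity: v_p(xy) = v_p(x) + v_p(y) = 3 + 0 = 3. (Direct check: xy = 1098500 = 13^3 · (500).)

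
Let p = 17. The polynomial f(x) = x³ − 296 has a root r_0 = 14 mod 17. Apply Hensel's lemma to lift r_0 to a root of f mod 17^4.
r_3 = 6185 (mod 83521)

Hensel: r_{i+1} = r_i − f(r_i)/f′(r_i) mod 17^{i+2}, where f′(x) = 3x². Iterate:
  r_0 = 14 (mod 17)
  r_1 = 116 (mod 289)
  r_2 = 1272 (mod 4913)
  r_3 = 6185 (mod 83521)
Final: r = 6185 with f(r) ≡ 0 mod 17^4.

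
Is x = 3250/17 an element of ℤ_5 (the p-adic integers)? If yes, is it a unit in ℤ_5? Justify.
x ∈ ℤ_5 but not a unit; v_5(x) = 3 > 0

ℤ_5 = {x ∈ ℚ_5 : v_5(x) ≥ 0} and ℤ_5^× = {x ∈ ℤ_5 : v_5(x) = 0}. Here v_5(3250/17) = v_5(num) − v_5(den) = 3; compare against these criteria.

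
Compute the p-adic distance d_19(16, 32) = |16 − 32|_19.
d_19(16, 32) = 1

Step 1 — x − y = 16 − 32 = -16. Step 2 — v_19(-16) = 0 (factor: -16 = −(19^0 · 16); the sign does not affect v_p). Step 3 — |x − y|_19 = 19^{0} = 1.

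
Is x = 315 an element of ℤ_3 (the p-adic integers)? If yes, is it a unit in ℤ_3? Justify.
x ∈ ℤ_3 but not a unit; v_3(x) = 2 > 0

ℤ_3 = {x ∈ ℚ_3 : v_3(x) ≥ 0} and ℤ_3^× = {x ∈ ℤ_3 : v_3(x) = 0}. Here v_3(315) = v_3(num) − v_3(den) = 2; compare against these criteria.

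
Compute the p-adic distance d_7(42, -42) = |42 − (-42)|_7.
d_7(42, -42) = 1/7

Step 1 — x − y = 42 − (-42) = 84. Step 2 — v_7(84) = 1 (factor: 84 = (7^1 · 12); the sign does not affect v_p). Step 3 — |x − y|_7 = 7^{-1} = 1/7.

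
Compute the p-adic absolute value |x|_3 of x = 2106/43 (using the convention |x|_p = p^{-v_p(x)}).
|2106/43|_3 = 1/81

Step 1 — compute v_3(x) by factoring powers of 3 out of the numerator and denominator: v_3(2106/43) = 4. Step 2 — apply |x|_p = p^{-v_p(x)} = 3^{-4} = 1/81.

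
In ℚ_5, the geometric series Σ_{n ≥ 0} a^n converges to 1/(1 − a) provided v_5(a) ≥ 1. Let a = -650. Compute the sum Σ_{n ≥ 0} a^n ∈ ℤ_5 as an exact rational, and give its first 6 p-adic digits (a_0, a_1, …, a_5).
Σ a^n = 1/(1 − a) = 1/651;  first 6 digits = (1, 0, 4, 4, 4, 4)

v_5(a) = 2 ≥ 1, so the series converges in ℤ_5 to 1/(1 − a) = 1/(1 − (-650)) = 1/651. Expand this rational in ℤ_5: compute digits iteratively via d_i = x_i mod 5, x_{i+1} = (x_i − d_i)/5. The first 6 digits are (1, 0, 4, 4, 4, 4).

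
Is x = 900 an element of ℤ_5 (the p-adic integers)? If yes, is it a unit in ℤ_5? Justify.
x ∈ ℤ_5 but not a unit; v_5(x) = 2 > 0

ℤ_5 = {x ∈ ℚ_5 : v_5(x) ≥ 0} and ℤ_5^× = {x ∈ ℤ_5 : v_5(x) = 0}. Here v_5(900) = v_5(num) − v_5(den) = 2; compare against these criteria.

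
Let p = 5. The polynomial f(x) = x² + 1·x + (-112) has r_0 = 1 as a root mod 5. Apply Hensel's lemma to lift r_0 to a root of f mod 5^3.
r_2 = 71 (mod 125)

Hensel: r_{i+1} = r_i − f(r_i)·(f′(r_i))^{-1} mod 5^{i+2}, f′(x) = 2x + 1. Iterate:
  r_0 = 1 (mod 5)
  r_1 = 21 (mod 25)
  r_2 = 71 (mod 125)
Final: r = 71 satisfies f(r) ≡ 0 mod 5^3.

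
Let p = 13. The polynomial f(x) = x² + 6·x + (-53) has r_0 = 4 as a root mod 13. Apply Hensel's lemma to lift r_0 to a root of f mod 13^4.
r_3 = 12861 (mod 28561)

Hensel: r_{i+1} = r_i − f(r_i)·(f′(r_i))^{-1} mod 13^{i+2}, f′(x) = 2x + 6. Iterate:
  r_0 = 4 (mod 13)
  r_1 = 17 (mod 169)
  r_2 = 1876 (mod 2197)
  r_3 = 12861 (mod 28561)
Final: r = 12861 satisfies f(r) ≡ 0 mod 13^4.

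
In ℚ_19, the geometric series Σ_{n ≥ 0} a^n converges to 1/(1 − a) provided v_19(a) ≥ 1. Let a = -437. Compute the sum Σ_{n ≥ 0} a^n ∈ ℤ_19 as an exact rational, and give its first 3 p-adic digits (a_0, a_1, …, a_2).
Σ a^n = 1/(1 − a) = 1/438;  first 3 digits = (1, 15, 14)

v_19(a) = 1 ≥ 1, so the series converges in ℤ_19 to 1/(1 − a) = 1/(1 − (-437)) = 1/438. Expand this rational in ℤ_19: compute digits iteratively via d_i = x_i mod 19, x_{i+1} = (x_i − d_i)/19. The first 3 digits are (1, 15, 14).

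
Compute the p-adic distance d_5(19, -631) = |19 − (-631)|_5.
d_5(19, -631) = 1/25

Step 1 — x − y = 19 − (-631) = 650. Step 2 — v_5(650) = 2 (factor: 650 = (5^2 · 26); the sign does not affect v_p). Step 3 — |x − y|_5 = 5^{-2} = 1/25.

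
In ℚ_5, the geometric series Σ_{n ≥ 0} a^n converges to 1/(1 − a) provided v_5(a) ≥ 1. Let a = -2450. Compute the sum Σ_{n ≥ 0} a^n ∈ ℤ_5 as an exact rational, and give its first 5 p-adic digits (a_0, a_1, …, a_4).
Σ a^n = 1/(1 − a) = 1/2451;  first 5 digits = (1, 0, 2, 0, 0)

v_5(a) = 2 ≥ 1, so the series converges in ℤ_5 to 1/(1 − a) = 1/(1 − (-2450)) = 1/2451. Expand this rational in ℤ_5: compute digits iteratively via d_i = x_i mod 5, x_{i+1} = (x_i − d_i)/5. The first 5 digits are (1, 0, 2, 0, 0).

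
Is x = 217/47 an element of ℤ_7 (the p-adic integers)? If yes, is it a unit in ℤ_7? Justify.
x ∈ ℤ_7 but not a unit; v_7(x) = 1 > 0

ℤ_7 = {x ∈ ℚ_7 : v_7(x) ≥ 0} and ℤ_7^× = {x ∈ ℤ_7 : v_7(x) = 0}. Here v_7(217/47) = v_7(num) − v_7(den) = 1; compare against these criteria.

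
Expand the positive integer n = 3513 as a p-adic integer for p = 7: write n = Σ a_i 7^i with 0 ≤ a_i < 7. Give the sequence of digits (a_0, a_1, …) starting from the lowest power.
(a_0, a_1, …) = (6, 4, 1, 3, 1)

Repeated division by 7 gives the digits low-to-high: 3513 = 6 + 4·7^1 + 1·7^2 + 3·7^3 + 1·7^4. Digit sequence: (6, 4, 1, 3, 1).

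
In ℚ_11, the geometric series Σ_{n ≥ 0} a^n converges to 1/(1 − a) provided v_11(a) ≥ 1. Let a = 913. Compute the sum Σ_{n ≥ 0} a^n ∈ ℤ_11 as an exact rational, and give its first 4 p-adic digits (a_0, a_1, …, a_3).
Σ a^n = 1/(1 − a) = -1/912;  first 4 digits = (1, 6, 10, 6)

v_11(a) = 1 ≥ 1, so the series converges in ℤ_11 to 1/(1 − a) = 1/(1 − 913) = -1/912. Expand this rational in ℤ_11: compute digits iteratively via d_i = x_i mod 11, x_{i+1} = (x_i − d_i)/11. The first 4 digits are (1, 6, 10, 6).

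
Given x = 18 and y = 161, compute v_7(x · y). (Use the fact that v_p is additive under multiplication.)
v_7(2898) = 1

v_p(x) = 0 (factor: 18 = 7^0 · 18); v_p(y) = 1 (factor: 161 = 7^1 · 23). Additivity: v_p(xy) = v_p(x) + v_p(y) = 0 + 1 = 1. (Direct check: xy = 2898 = 7^1 · (414).)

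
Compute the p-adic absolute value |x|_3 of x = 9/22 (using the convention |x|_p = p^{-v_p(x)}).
|9/22|_3 = 1/9

Step 1 — compute v_3(x) by factoring powers of 3 out of the numerator and denominator: v_3(9/22) = 2. Step 2 — apply |x|_p = p^{-v_p(x)} = 3^{-2} = 1/9.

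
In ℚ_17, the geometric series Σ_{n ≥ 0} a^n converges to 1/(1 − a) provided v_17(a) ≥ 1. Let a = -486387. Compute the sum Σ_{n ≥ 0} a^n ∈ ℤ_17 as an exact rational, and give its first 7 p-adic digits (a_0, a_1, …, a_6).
Σ a^n = 1/(1 − a) = 1/486388;  first 7 digits = (1, 0, 0, 3, 11, 16, 8)

v_17(a) = 3 ≥ 1, so the series converges in ℤ_17 to 1/(1 − a) = 1/(1 − (-486387)) = 1/486388. Expand this rational in ℤ_17: compute digits iteratively via d_i = x_i mod 17, x_{i+1} = (x_i − d_i)/17. The first 7 digits are (1, 0, 0, 3, 11, 16, 8).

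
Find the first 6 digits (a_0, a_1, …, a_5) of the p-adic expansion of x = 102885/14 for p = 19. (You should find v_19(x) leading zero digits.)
(a_0, …, a_5) = (0, 0, 0, 16, 6, 1)

v_19(102885/14) = 3, so a_0 = ... = a_2 = 0. Factor out: x = 19^3 · u with u = 15/14 a unit in ℤ_19. Expand u iteratively via a_{v+i} = u_i mod 19, u_{i+1} = (u_i − a_{v+i})/19:
  u_0 = 15/14;  a_3 = 16;  u_1 = (u_0 − 16)/19 = -11/14
  u_1 = -11/14;  a_4 = 6;  u_2 = (u_1 − 6)/19 = -5/14
  u_2 = -5/14;  a_5 = 1;  u_3 = (u_2 − 1)/19 = -1/14
Digits: (0, 0, 0, 16, 6, 1).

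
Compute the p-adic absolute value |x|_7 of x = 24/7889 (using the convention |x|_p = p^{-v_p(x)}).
|24/7889|_7 = 343

Step 1 — compute v_7(x) by factoring powers of 7 out of the numerator and denominator: v_7(24/7889) = -3. Step 2 — apply |x|_p = p^{-v_p(x)} = 7^{3} = 343.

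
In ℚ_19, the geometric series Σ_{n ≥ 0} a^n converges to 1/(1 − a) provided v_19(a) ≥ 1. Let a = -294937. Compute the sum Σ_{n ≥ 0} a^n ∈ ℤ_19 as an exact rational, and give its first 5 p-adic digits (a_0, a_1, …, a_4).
Σ a^n = 1/(1 − a) = 1/294938;  first 5 digits = (1, 0, 0, 14, 16)

v_19(a) = 3 ≥ 1, so the series converges in ℤ_19 to 1/(1 − a) = 1/(1 − (-294937)) = 1/294938. Expand this rational in ℤ_19: compute digits iteratively via d_i = x_i mod 19, x_{i+1} = (x_i − d_i)/19. The first 5 digits are (1, 0, 0, 14, 16).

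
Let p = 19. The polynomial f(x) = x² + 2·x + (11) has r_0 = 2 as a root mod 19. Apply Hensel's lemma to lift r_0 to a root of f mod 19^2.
r_1 = 59 (mod 361)

Hensel: r_{i+1} = r_i − f(r_i)·(f′(r_i))^{-1} mod 19^{i+2}, f′(x) = 2x + 2. Iterate:
  r_0 = 2 (mod 19)
  r_1 = 59 (mod 361)
Final: r = 59 satisfies f(r) ≡ 0 mod 19^2.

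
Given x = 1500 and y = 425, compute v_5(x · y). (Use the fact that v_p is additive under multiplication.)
v_5(637500) = 5

v_p(x) = 3 (factor: 1500 = 5^3 · 12); v_p(y) = 2 (factor: 425 = 5^2 · 17). Additivity: v_p(xy) = v_p(x) + v_p(y) = 3 + 2 = 5. (Direct check: xy = 637500 = 5^5 · (204).)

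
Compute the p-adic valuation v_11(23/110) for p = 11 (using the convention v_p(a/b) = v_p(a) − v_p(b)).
v_11(23/110) = -1

Factor powers of 11 from the numerator and denominator of the reduced fraction: 23 = 11^0 · 23 and 110 = 11^1 · 10. Apply v_p(a/b) = v_p(a) − v_p(b): v_11(23/110) = 0 − 1 = -1.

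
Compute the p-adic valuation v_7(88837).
v_7(88837) = 4

v_7(n) is the largest exponent k such that 7^k divides n. Factor out: 88837 = 7^4 · 37. (Sign doesn't affect v_p.) So v_7(88837) = 4.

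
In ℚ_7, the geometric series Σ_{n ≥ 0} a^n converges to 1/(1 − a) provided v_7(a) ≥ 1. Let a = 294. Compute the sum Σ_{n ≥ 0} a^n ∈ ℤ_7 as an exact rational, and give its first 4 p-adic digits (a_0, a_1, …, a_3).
Σ a^n = 1/(1 − a) = -1/293;  first 4 digits = (1, 0, 6, 0)

v_7(a) = 2 ≥ 1, so the series converges in ℤ_7 to 1/(1 − a) = 1/(1 − 294) = -1/293. Expand this rational in ℤ_7: compute digits iteratively via d_i = x_i mod 7, x_{i+1} = (x_i − d_i)/7. The first 4 digits are (1, 0, 6, 0).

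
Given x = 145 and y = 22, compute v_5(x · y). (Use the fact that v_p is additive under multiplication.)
v_5(3190) = 1

v_p(x) = 1 (factor: 145 = 5^1 · 29); v_p(y) = 0 (factor: 22 = 5^0 · 22). Additivity: v_p(xy) = v_p(x) + v_p(y) = 1 + 0 = 1. (Direct check: xy = 3190 = 5^1 · (638).)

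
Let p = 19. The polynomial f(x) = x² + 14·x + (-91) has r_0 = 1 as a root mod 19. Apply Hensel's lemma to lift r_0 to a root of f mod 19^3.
r_2 = 5872 (mod 6859)

Hensel: r_{i+1} = r_i − f(r_i)·(f′(r_i))^{-1} mod 19^{i+2}, f′(x) = 2x + 14. Iterate:
  r_0 = 1 (mod 19)
  r_1 = 96 (mod 361)
  r_2 = 5872 (mod 6859)
Final: r = 5872 satisfies f(r) ≡ 0 mod 19^3.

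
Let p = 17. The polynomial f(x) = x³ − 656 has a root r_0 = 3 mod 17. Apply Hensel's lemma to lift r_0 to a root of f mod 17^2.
r_1 = 37 (mod 289)

Hensel: r_{i+1} = r_i − f(r_i)/f′(r_i) mod 17^{i+2}, where f′(x) = 3x². Iterate:
  r_0 = 3 (mod 17)
  r_1 = 37 (mod 289)
Final: r = 37 with f(r) ≡ 0 mod 17^2.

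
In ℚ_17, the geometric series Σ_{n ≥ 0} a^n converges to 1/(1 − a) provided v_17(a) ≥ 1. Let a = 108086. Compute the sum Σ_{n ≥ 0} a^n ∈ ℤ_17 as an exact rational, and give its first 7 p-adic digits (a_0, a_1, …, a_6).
Σ a^n = 1/(1 − a) = -1/108085;  first 7 digits = (1, 0, 0, 5, 1, 0, 8)

v_17(a) = 3 ≥ 1, so the series converges in ℤ_17 to 1/(1 − a) = 1/(1 − 108086) = -1/108085. Expand this rational in ℤ_17: compute digits iteratively via d_i = x_i mod 17, x_{i+1} = (x_i − d_i)/17. The first 7 digits are (1, 0, 0, 5, 1, 0, 8).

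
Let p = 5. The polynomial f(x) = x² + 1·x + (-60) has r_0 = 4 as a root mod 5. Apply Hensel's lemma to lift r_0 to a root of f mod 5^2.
r_1 = 14 (mod 25)

Hensel: r_{i+1} = r_i − f(r_i)·(f′(r_i))^{-1} mod 5^{i+2}, f′(x) = 2x + 1. Iterate:
  r_0 = 4 (mod 5)
  r_1 = 14 (mod 25)
Final: r = 14 satisfies f(r) ≡ 0 mod 5^2.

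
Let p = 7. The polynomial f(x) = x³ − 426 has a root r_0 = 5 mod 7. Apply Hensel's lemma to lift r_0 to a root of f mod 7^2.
r_1 = 26 (mod 49)

Hensel: r_{i+1} = r_i − f(r_i)/f′(r_i) mod 7^{i+2}, where f′(x) = 3x². Iterate:
  r_0 = 5 (mod 7)
  r_1 = 26 (mod 49)
Final: r = 26 with f(r) ≡ 0 mod 7^2.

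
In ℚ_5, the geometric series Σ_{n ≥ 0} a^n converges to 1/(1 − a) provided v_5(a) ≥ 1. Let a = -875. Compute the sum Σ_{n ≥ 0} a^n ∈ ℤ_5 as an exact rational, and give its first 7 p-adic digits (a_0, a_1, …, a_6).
Σ a^n = 1/(1 − a) = 1/876;  first 7 digits = (1, 0, 0, 3, 3, 4, 3)

v_5(a) = 3 ≥ 1, so the series converges in ℤ_5 to 1/(1 − a) = 1/(1 − (-875)) = 1/876. Expand this rational in ℤ_5: compute digits iteratively via d_i = x_i mod 5, x_{i+1} = (x_i − d_i)/5. The first 7 digits are (1, 0, 0, 3, 3, 4, 3).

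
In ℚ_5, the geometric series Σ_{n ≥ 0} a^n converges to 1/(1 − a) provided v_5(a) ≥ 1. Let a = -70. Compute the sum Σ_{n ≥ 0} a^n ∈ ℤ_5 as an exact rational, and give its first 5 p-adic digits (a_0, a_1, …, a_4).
Σ a^n = 1/(1 − a) = 1/71;  first 5 digits = (1, 1, 3, 4, 4)

v_5(a) = 1 ≥ 1, so the series converges in ℤ_5 to 1/(1 − a) = 1/(1 − (-70)) = 1/71. Expand this rational in ℤ_5: compute digits iteratively via d_i = x_i mod 5, x_{i+1} = (x_i − d_i)/5. The first 5 digits are (1, 1, 3, 4, 4).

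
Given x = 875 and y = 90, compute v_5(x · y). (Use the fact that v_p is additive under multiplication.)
v_5(78750) = 4

v_p(x) = 3 (factor: 875 = 5^3 · 7); v_p(y) = 1 (factor: 90 = 5^1 · 18). Additivity: v_p(xy) = v_p(x) + v_p(y) = 3 + 1 = 4. (Direct check: xy = 78750 = 5^4 · (126).)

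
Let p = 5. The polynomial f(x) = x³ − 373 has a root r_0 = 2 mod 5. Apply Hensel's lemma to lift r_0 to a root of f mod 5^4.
r_3 = 197 (mod 625)

Hensel: r_{i+1} = r_i − f(r_i)/f′(r_i) mod 5^{i+2}, where f′(x) = 3x². Iterate:
  r_0 = 2 (mod 5)
  r_1 = 22 (mod 25)
  r_2 = 72 (mod 125)
  r_3 = 197 (mod 625)
Final: r = 197 with f(r) ≡ 0 mod 5^4.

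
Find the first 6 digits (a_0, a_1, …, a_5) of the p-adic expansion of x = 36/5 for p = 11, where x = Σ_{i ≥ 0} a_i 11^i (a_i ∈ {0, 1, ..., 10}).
(a_0, …, a_5) = (5, 9, 8, 8, 8, 8)

v_11(36/5) = 0 (numerator and denominator both coprime to 11), so x ∈ ℤ_11^×. Compute digits iteratively via a_i = x_i mod 11, x_{i+1} = (x_i − a_i)/11, with x_0 = x:
  x_0 = 36/5;  a_0 = 5;  x_1 = (x_0 − 5)/11 = 1/5
  x_1 = 1/5;  a_1 = 9;  x_2 = (x_1 − 9)/11 = -4/5
  x_2 = -4/5;  a_2 = 8;  x_3 = (x_2 − 8)/11 = -4/5
  x_3 = -4/5;  a_3 = 8;  x_4 = (x_3 − 8)/11 = -4/5
  x_4 = -4/5;  a_4 = 8;  x_5 = (x_4 − 8)/11 = -4/5
  x_5 = -4/5;  a_5 = 8;  x_6 = (x_5 − 8)/11 = -4/5
Digits: (5, 9, 8, 8, 8, 8).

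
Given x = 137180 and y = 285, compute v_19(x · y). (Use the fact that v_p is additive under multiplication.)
v_19(39096300) = 4

v_p(x) = 3 (factor: 137180 = 19^3 · 20); v_p(y) = 1 (factor: 285 = 19^1 · 15). Additivity: v_p(xy) = v_p(x) + v_p(y) = 3 + 1 = 4. (Direct check: xy = 39096300 = 19^4 · (300).)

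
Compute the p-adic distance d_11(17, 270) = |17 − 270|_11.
d_11(17, 270) = 1/11

Step 1 — x − y = 17 − 270 = -253. Step 2 — v_11(-253) = 1 (factor: -253 = −(11^1 · 23); the sign does not affect v_p). Step 3 — |x − y|_11 = 11^{-1} = 1/11.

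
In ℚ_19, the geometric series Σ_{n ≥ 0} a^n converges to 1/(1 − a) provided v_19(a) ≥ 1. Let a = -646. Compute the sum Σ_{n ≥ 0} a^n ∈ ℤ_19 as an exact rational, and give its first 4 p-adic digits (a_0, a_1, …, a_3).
Σ a^n = 1/(1 − a) = 1/647;  first 4 digits = (1, 4, 14, 10)

v_19(a) = 1 ≥ 1, so the series converges in ℤ_19 to 1/(1 − a) = 1/(1 − (-646)) = 1/647. Expand this rational in ℤ_19: compute digits iteratively via d_i = x_i mod 19, x_{i+1} = (x_i − d_i)/19. The first 4 digits are (1, 4, 14, 10).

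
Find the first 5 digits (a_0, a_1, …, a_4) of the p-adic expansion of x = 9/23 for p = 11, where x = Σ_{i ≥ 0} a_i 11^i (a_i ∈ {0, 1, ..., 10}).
(a_0, …, a_4) = (9, 4, 1, 8, 5)

v_11(9/23) = 0 (numerator and denominator both coprime to 11), so x ∈ ℤ_11^×. Compute digits iteratively via a_i = x_i mod 11, x_{i+1} = (x_i − a_i)/11, with x_0 = x:
  x_0 = 9/23;  a_0 = 9;  x_1 = (x_0 − 9)/11 = -18/23
  x_1 = -18/23;  a_1 = 4;  x_2 = (x_1 − 4)/11 = -10/23
  x_2 = -10/23;  a_2 = 1;  x_3 = (x_2 − 1)/11 = -3/23
  x_3 = -3/23;  a_3 = 8;  x_4 = (x_3 − 8)/11 = -17/23
  x_4 = -17/23;  a_4 = 5;  x_5 = (x_4 − 5)/11 = -12/23
Digits: (9, 4, 1, 8, 5).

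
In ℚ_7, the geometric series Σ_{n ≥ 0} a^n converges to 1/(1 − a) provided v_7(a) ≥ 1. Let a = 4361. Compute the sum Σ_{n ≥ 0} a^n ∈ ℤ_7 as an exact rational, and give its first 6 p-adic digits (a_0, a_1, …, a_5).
Σ a^n = 1/(1 − a) = -1/4360;  first 6 digits = (1, 0, 5, 5, 5, 4)

v_7(a) = 2 ≥ 1, so the series converges in ℤ_7 to 1/(1 − a) = 1/(1 − 4361) = -1/4360. Expand this rational in ℤ_7: compute digits iteratively via d_i = x_i mod 7, x_{i+1} = (x_i − d_i)/7. The first 6 digits are (1, 0, 5, 5, 5, 4).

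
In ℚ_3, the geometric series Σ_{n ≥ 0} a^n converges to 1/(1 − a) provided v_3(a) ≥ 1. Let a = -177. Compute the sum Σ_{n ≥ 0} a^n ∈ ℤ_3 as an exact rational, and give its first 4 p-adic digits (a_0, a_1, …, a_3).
Σ a^n = 1/(1 − a) = 1/178;  first 4 digits = (1, 1, 2, 2)

v_3(a) = 1 ≥ 1, so the series converges in ℤ_3 to 1/(1 − a) = 1/(1 − (-177)) = 1/178. Expand this rational in ℤ_3: compute digits iteratively via d_i = x_i mod 3, x_{i+1} = (x_i − d_i)/3. The first 4 digits are (1, 1, 2, 2).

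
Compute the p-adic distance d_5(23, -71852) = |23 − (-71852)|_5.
d_5(23, -71852) = 1/3125

Step 1 — x − y = 23 − (-71852) = 71875. Step 2 — v_5(71875) = 5 (factor: 71875 = (5^5 · 23); the sign does not affect v_p). Step 3 — |x − y|_5 = 5^{-5} = 1/3125.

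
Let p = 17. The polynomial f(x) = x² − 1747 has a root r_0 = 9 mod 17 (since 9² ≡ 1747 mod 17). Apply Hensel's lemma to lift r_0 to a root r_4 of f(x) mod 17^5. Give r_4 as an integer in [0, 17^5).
r_4 = 627071 (mod 1419857)

Hensel's recurrence: r_{i+1} = r_i − f(r_i)·(f′(r_i))^{-1} mod 17^{i+2}, with f′(x) = 2x. Iterate:
  r_0 = 9 (mod 17)
  r_1 = 230 (mod 289)
  r_2 = 3120 (mod 4913)
  r_3 = 42424 (mod 83521)
  r_4 = 627071 (mod 1419857)
Final: r_4 = 627071, and one checks f(r_4) ≡ 0 mod 17^5.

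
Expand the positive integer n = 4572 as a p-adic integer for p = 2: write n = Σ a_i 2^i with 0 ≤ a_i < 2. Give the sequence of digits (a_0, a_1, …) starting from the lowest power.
(a_0, a_1, …) = (0, 0, 1, 1, 1, 0, 1, 1, 1, 0, 0, 0, 1)

Repeated division by 2 gives the digits low-to-high: 4572 = 1·2^2 + 1·2^3 + 1·2^4 + 1·2^6 + 1·2^7 + 1·2^8 + 1·2^12. Digit sequence: (0, 0, 1, 1, 1, 0, 1, 1, 1, 0, 0, 0, 1).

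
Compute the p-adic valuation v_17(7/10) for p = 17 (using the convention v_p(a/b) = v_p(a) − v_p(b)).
v_17(7/10) = 0

Factor powers of 17 from the numerator and denominator of the reduced fraction: 7 = 17^0 · 7 and 10 = 17^0 · 10. Apply v_p(a/b) = v_p(a) − v_p(b): v_17(7/10) = 0 − 0 = 0.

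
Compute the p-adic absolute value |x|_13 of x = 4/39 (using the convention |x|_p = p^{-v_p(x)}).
|4/39|_13 = 13

Step 1 — compute v_13(x) by factoring powers of 13 out of the numerator and denominator: v_13(4/39) = -1. Step 2 — apply |x|_p = p^{-v_p(x)} = 13^{1} = 13.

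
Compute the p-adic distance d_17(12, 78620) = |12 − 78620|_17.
d_17(12, 78620) = 1/4913

Step 1 — x − y = 12 − 78620 = -78608. Step 2 — v_17(-78608) = 3 (factor: -78608 = −(17^3 · 16); the sign does not affect v_p). Step 3 — |x − y|_17 = 17^{-3} = 1/4913.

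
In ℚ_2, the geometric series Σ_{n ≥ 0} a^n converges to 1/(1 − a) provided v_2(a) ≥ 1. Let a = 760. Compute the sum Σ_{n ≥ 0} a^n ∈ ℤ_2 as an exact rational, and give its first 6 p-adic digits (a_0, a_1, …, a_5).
Σ a^n = 1/(1 − a) = -1/759;  first 6 digits = (1, 0, 0, 1, 1, 1)

v_2(a) = 3 ≥ 1, so the series converges in ℤ_2 to 1/(1 − a) = 1/(1 − 760) = -1/759. Expand this rational in ℤ_2: compute digits iteratively via d_i = x_i mod 2, x_{i+1} = (x_i − d_i)/2. The first 6 digits are (1, 0, 0, 1, 1, 1).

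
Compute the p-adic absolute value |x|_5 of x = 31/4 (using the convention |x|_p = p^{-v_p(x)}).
|31/4|_5 = 1

Step 1 — compute v_5(x) by factoring powers of 5 out of the numerator and denominator: v_5(31/4) = 0. Step 2 — apply |x|_p = p^{-v_p(x)} = 5^{0} = 1.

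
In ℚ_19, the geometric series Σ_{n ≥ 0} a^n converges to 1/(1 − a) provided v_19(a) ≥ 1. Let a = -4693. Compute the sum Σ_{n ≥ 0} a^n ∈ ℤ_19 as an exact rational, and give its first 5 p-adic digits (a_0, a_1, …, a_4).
Σ a^n = 1/(1 − a) = 1/4694;  first 5 digits = (1, 0, 6, 18, 16)

v_19(a) = 2 ≥ 1, so the series converges in ℤ_19 to 1/(1 − a) = 1/(1 − (-4693)) = 1/4694. Expand this rational in ℤ_19: compute digits iteratively via d_i = x_i mod 19, x_{i+1} = (x_i − d_i)/19. The first 5 digits are (1, 0, 6, 18, 16).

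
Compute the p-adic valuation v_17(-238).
v_17(-238) = 1

v_17(n) is the largest exponent k such that 17^k divides n. Factor out: -238 = -17^1 · 14. (Sign doesn't affect v_p.) So v_17(-238) = 1.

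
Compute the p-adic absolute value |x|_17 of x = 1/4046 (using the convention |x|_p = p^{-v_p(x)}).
|1/4046|_17 = 289

Step 1 — compute v_17(x) by factoring powers of 17 out of the numerator and denominator: v_17(1/4046) = -2. Step 2 — apply |x|_p = p^{-v_p(x)} = 17^{2} = 289.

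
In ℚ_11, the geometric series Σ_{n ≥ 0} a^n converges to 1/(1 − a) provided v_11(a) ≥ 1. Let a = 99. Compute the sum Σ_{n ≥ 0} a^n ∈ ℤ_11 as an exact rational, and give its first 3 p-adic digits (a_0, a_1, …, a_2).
Σ a^n = 1/(1 − a) = -1/98;  first 3 digits = (1, 9, 4)

v_11(a) = 1 ≥ 1, so the series converges in ℤ_11 to 1/(1 − a) = 1/(1 − 99) = -1/98. Expand this rational in ℤ_11: compute digits iteratively via d_i = x_i mod 11, x_{i+1} = (x_i − d_i)/11. The first 3 digits are (1, 9, 4).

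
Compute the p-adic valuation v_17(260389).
v_17(260389) = 3

v_17(n) is the largest exponent k such that 17^k divides n. Factor out: 260389 = 17^3 · 53. (Sign doesn't affect v_p.) So v_17(260389) = 3.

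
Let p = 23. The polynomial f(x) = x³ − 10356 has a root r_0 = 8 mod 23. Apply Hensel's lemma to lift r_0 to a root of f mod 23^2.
r_1 = 445 (mod 529)

Hensel: r_{i+1} = r_i − f(r_i)/f′(r_i) mod 23^{i+2}, where f′(x) = 3x². Iterate:
  r_0 = 8 (mod 23)
  r_1 = 445 (mod 529)
Final: r = 445 with f(r) ≡ 0 mod 23^2.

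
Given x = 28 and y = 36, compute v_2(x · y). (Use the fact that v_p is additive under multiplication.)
v_2(1008) = 4

v_p(x) = 2 (factor: 28 = 2^2 · 7); v_p(y) = 2 (factor: 36 = 2^2 · 9). Additivity: v_p(xy) = v_p(x) + v_p(y) = 2 + 2 = 4. (Direct check: xy = 1008 = 2^4 · (63).)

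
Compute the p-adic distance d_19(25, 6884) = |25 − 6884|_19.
d_19(25, 6884) = 1/6859

Step 1 — x − y = 25 − 6884 = -6859. Step 2 — v_19(-6859) = 3 (factor: -6859 = −(19^3 · 1); the sign does not affect v_p). Step 3 — |x − y|_19 = 19^{-3} = 1/6859.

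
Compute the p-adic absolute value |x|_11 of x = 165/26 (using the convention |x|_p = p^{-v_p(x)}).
|165/26|_11 = 1/11

Step 1 — compute v_11(x) by factoring powers of 11 out of the numerator and denominator: v_11(165/26) = 1. Step 2 — apply |x|_p = p^{-v_p(x)} = 11^{-1} = 1/11.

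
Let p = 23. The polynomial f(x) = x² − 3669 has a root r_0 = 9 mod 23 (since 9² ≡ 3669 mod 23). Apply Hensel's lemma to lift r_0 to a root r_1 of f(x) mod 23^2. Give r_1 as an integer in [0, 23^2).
r_1 = 32 (mod 529)

Hensel's recurrence: r_{i+1} = r_i − f(r_i)·(f′(r_i))^{-1} mod 23^{i+2}, with f′(x) = 2x. Iterate:
  r_0 = 9 (mod 23)
  r_1 = 32 (mod 529)
Final: r_1 = 32, and one checks f(r_1) ≡ 0 mod 23^2.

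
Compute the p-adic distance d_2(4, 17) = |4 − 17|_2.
d_2(4, 17) = 1

Step 1 — x − y = 4 − 17 = -13. Step 2 — v_2(-13) = 0 (factor: -13 = −(2^0 · 13); the sign does not affect v_p). Step 3 — |x − y|_2 = 2^{0} = 1.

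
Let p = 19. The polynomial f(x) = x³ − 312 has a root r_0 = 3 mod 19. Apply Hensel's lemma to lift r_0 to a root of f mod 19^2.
r_1 = 174 (mod 361)

Hensel: r_{i+1} = r_i − f(r_i)/f′(r_i) mod 19^{i+2}, where f′(x) = 3x². Iterate:
  r_0 = 3 (mod 19)
  r_1 = 174 (mod 361)
Final: r = 174 with f(r) ≡ 0 mod 19^2.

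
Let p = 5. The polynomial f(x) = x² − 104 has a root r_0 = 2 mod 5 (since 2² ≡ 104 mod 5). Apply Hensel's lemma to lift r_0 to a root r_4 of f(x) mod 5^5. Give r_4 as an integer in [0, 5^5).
r_4 = 652 (mod 3125)

Hensel's recurrence: r_{i+1} = r_i − f(r_i)·(f′(r_i))^{-1} mod 5^{i+2}, with f′(x) = 2x. Iterate:
  r_0 = 2 (mod 5)
  r_1 = 2 (mod 25)
  r_2 = 27 (mod 125)
  r_3 = 27 (mod 625)
  r_4 = 652 (mod 3125)
Final: r_4 = 652, and one checks f(r_4) ≡ 0 mod 5^5.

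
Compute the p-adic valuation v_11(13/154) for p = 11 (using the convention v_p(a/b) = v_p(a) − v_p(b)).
v_11(13/154) = -1

Factor powers of 11 from the numerator and denominator of the reduced fraction: 13 = 11^0 · 13 and 154 = 11^1 · 14. Apply v_p(a/b) = v_p(a) − v_p(b): v_11(13/154) = 0 − 1 = -1.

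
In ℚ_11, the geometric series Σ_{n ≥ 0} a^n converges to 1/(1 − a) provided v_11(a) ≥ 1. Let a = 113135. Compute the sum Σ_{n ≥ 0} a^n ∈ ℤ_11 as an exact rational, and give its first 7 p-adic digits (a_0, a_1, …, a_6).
Σ a^n = 1/(1 − a) = -1/113134;  first 7 digits = (1, 0, 0, 8, 7, 0, 9)

v_11(a) = 3 ≥ 1, so the series converges in ℤ_11 to 1/(1 − a) = 1/(1 − 113135) = -1/113134. Expand this rational in ℤ_11: compute digits iteratively via d_i = x_i mod 11, x_{i+1} = (x_i − d_i)/11. The first 7 digits are (1, 0, 0, 8, 7, 0, 9).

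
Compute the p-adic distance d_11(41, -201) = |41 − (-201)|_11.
d_11(41, -201) = 1/121

Step 1 — x − y = 41 − (-201) = 242. Step 2 — v_11(242) = 2 (factor: 242 = (11^2 · 2); the sign does not affect v_p). Step 3 — |x − y|_11 = 11^{-2} = 1/121.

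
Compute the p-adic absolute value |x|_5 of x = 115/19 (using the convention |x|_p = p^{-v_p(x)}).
|115/19|_5 = 1/5

Step 1 — compute v_5(x) by factoring powers of 5 out of the numerator and denominator: v_5(115/19) = 1. Step 2 — apply |x|_p = p^{-v_p(x)} = 5^{-1} = 1/5.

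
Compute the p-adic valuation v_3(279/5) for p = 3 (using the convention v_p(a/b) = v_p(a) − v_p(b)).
v_3(279/5) = 2

Factor powers of 3 from the numerator and denominator of the reduced fraction: 279 = 3^2 · 31 and 5 = 3^0 · 5. Apply v_p(a/b) = v_p(a) − v_p(b): v_3(279/5) = 2 − 0 = 2.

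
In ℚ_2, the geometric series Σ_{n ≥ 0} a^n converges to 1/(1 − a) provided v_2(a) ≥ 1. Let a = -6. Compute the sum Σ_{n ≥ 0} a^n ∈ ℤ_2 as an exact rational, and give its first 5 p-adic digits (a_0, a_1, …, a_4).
Σ a^n = 1/(1 − a) = 1/7;  first 5 digits = (1, 1, 1, 0, 1)

v_2(a) = 1 ≥ 1, so the series converges in ℤ_2 to 1/(1 − a) = 1/(1 − (-6)) = 1/7. Expand this rational in ℤ_2: compute digits iteratively via d_i = x_i mod 2, x_{i+1} = (x_i − d_i)/2. The first 5 digits are (1, 1, 1, 0, 1).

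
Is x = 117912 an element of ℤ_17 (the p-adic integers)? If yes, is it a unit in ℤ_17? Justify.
x ∈ ℤ_17 but not a unit; v_17(x) = 3 > 0

ℤ_17 = {x ∈ ℚ_17 : v_17(x) ≥ 0} and ℤ_17^× = {x ∈ ℤ_17 : v_17(x) = 0}. Here v_17(117912) = v_17(num) − v_17(den) = 3; compare against these criteria.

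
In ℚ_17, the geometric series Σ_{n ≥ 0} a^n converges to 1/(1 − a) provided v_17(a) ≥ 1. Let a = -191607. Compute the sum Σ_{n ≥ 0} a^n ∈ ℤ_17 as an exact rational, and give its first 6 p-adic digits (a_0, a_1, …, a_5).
Σ a^n = 1/(1 − a) = 1/191608;  first 6 digits = (1, 0, 0, 12, 14, 16)

v_17(a) = 3 ≥ 1, so the series converges in ℤ_17 to 1/(1 − a) = 1/(1 − (-191607)) = 1/191608. Expand this rational in ℤ_17: compute digits iteratively via d_i = x_i mod 17, x_{i+1} = (x_i − d_i)/17. The first 6 digits are (1, 0, 0, 12, 14, 16).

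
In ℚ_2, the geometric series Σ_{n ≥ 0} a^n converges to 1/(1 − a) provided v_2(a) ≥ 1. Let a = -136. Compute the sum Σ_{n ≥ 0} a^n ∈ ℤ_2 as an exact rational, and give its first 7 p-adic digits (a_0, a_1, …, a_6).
Σ a^n = 1/(1 − a) = 1/137;  first 7 digits = (1, 0, 0, 1, 1, 1, 0)

v_2(a) = 3 ≥ 1, so the series converges in ℤ_2 to 1/(1 − a) = 1/(1 − (-136)) = 1/137. Expand this rational in ℤ_2: compute digits iteratively via d_i = x_i mod 2, x_{i+1} = (x_i − d_i)/2. The first 7 digits are (1, 0, 0, 1, 1, 1, 0).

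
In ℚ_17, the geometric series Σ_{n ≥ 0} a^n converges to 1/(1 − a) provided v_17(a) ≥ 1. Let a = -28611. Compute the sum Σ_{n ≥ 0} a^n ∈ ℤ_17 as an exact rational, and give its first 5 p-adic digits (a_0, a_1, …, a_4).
Σ a^n = 1/(1 − a) = 1/28612;  first 5 digits = (1, 0, 3, 11, 8)

v_17(a) = 2 ≥ 1, so the series converges in ℤ_17 to 1/(1 − a) = 1/(1 − (-28611)) = 1/28612. Expand this rational in ℤ_17: compute digits iteratively via d_i = x_i mod 17, x_{i+1} = (x_i − d_i)/17. The first 5 digits are (1, 0, 3, 11, 8).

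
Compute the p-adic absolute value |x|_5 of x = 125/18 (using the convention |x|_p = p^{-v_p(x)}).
|125/18|_5 = 1/125

Step 1 — compute v_5(x) by factoring powers of 5 out of the numerator and denominator: v_5(125/18) = 3. Step 2 — apply |x|_p = p^{-v_p(x)} = 5^{-3} = 1/125.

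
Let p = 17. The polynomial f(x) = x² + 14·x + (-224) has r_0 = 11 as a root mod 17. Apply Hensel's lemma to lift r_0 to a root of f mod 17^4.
r_3 = 79316 (mod 83521)

Hensel: r_{i+1} = r_i − f(r_i)·(f′(r_i))^{-1} mod 17^{i+2}, f′(x) = 2x + 14. Iterate:
  r_0 = 11 (mod 17)
  r_1 = 130 (mod 289)
  r_2 = 708 (mod 4913)
  r_3 = 79316 (mod 83521)
Final: r = 79316 satisfies f(r) ≡ 0 mod 17^4.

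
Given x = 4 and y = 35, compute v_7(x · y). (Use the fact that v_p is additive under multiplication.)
v_7(140) = 1

v_p(x) = 0 (factor: 4 = 7^0 · 4); v_p(y) = 1 (factor: 35 = 7^1 · 5). Additivity: v_p(xy) = v_p(x) + v_p(y) = 0 + 1 = 1. (Direct check: xy = 140 = 7^1 · (20).)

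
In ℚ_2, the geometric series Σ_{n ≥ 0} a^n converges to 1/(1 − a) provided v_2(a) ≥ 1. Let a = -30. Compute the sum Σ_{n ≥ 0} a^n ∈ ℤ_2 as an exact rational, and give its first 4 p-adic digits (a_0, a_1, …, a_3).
Σ a^n = 1/(1 − a) = 1/31;  first 4 digits = (1, 1, 1, 1)

v_2(a) = 1 ≥ 1, so the series converges in ℤ_2 to 1/(1 − a) = 1/(1 − (-30)) = 1/31. Expand this rational in ℤ_2: compute digits iteratively via d_i = x_i mod 2, x_{i+1} = (x_i − d_i)/2. The first 4 digits are (1, 1, 1, 1).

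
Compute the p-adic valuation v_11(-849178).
v_11(-849178) = 4

v_11(n) is the largest exponent k such that 11^k divides n. Factor out: -849178 = -11^4 · 58. (Sign doesn't affect v_p.) So v_11(-849178) = 4.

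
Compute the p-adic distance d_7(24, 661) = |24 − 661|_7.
d_7(24, 661) = 1/49

Step 1 — x − y = 24 − 661 = -637. Step 2 — v_7(-637) = 2 (factor: -637 = −(7^2 · 13); the sign does not affect v_p). Step 3 — |x − y|_7 = 7^{-2} = 1/49.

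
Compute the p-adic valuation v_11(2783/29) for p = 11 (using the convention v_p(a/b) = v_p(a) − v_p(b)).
v_11(2783/29) = 2

Factor powers of 11 from the numerator and denominator of the reduced fraction: 2783 = 11^2 · 23 and 29 = 11^0 · 29. Apply v_p(a/b) = v_p(a) − v_p(b): v_11(2783/29) = 2 − 0 = 2.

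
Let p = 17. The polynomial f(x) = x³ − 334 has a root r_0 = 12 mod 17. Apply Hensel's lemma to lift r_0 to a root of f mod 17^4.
r_3 = 25410 (mod 83521)

Hensel: r_{i+1} = r_i − f(r_i)/f′(r_i) mod 17^{i+2}, where f′(x) = 3x². Iterate:
  r_0 = 12 (mod 17)
  r_1 = 267 (mod 289)
  r_2 = 845 (mod 4913)
  r_3 = 25410 (mod 83521)
Final: r = 25410 with f(r) ≡ 0 mod 17^4.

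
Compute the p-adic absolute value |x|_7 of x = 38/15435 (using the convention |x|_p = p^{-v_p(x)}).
|38/15435|_7 = 343

Step 1 — compute v_7(x) by factoring powers of 7 out of the numerator and denominator: v_7(38/15435) = -3. Step 2 — apply |x|_p = p^{-v_p(x)} = 7^{3} = 343.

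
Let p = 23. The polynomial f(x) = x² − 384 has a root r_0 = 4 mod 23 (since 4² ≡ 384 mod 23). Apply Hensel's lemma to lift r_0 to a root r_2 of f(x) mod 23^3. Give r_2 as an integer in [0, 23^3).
r_2 = 5869 (mod 12167)

Hensel's recurrence: r_{i+1} = r_i − f(r_i)·(f′(r_i))^{-1} mod 23^{i+2}, with f′(x) = 2x. Iterate:
  r_0 = 4 (mod 23)
  r_1 = 50 (mod 529)
  r_2 = 5869 (mod 12167)
Final: r_2 = 5869, and one checks f(r_2) ≡ 0 mod 23^3.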